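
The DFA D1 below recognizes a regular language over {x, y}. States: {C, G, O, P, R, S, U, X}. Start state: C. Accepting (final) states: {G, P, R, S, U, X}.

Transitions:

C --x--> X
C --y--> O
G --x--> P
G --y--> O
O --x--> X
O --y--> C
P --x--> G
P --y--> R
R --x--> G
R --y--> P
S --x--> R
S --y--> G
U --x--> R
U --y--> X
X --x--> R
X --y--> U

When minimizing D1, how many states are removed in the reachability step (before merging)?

BFS from C reaches {C, G, O, P, R, U, X}; the 1 state(s) S are never visited.

1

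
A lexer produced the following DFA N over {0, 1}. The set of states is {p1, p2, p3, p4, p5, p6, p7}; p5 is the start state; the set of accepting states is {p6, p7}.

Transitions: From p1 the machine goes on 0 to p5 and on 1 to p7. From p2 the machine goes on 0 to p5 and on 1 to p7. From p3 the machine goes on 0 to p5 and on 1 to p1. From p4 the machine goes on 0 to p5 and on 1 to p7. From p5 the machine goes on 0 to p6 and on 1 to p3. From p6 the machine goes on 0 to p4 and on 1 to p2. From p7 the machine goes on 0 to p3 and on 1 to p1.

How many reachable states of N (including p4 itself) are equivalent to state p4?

All states are reachable from the start state.
Start with accepting vs non-accepting: {p6,p7} | {p1,p2,p3,p4,p5}.
Refine {p1,p2,p3,p4,p5} on symbol 0: members go to different blocks, giving {p1,p2,p3,p4} and {p5}.
Refine {p1,p2,p3,p4} on symbol 1: members go to different blocks, giving {p1,p2,p4} and {p3}.
Split {p6,p7} by δ(·,0) → {p6} and {p7}.
No further refinement is possible. Final partition (5 blocks): {p6} | {p1,p2,p4} | {p5} | {p3} | {p7}.
The equivalence class containing p4 is {p1,p2,p4}, of size 3.

3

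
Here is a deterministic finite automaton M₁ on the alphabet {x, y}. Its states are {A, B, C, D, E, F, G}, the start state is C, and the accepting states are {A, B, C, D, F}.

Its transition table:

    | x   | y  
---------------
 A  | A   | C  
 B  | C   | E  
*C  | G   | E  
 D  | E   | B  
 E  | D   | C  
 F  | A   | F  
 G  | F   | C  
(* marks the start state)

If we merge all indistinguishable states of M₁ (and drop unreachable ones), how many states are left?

All states are reachable from the start state.
Initial partition by acceptance: {A,B,C,D,F} | {E,G}.
Split {A,B,C,D,F} by δ(·,x) → {A,B,F} and {C,D}.
Split {A,B,F} by δ(·,x) → {A,F} and {B}.
Refine {A,F} on symbol y: members go to different blocks, giving {A} and {F}.
Refine {E,G} on symbol x: members go to different blocks, giving {E} and {G}.
On input x, block {C,D} splits into {C} and {D}.
No further refinement is possible. Final partition (7 blocks): {A} | {E} | {C} | {B} | {F} | {G} | {D}.

7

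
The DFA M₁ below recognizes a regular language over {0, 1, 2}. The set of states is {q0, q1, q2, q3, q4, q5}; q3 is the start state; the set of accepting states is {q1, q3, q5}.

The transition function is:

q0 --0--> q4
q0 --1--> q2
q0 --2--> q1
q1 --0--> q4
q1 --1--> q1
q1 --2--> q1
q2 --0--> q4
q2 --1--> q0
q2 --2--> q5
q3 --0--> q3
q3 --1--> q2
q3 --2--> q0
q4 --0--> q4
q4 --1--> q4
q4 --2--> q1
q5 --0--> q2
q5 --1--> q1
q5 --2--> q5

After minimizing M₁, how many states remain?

3

Initial partition by acceptance: {q1,q3,q5} | {q0,q2,q4}.
On input 0, block {q1,q3,q5} splits into {q1,q5} and {q3}.
No further refinement is possible. Final partition (3 blocks): {q1,q5} | {q0,q2,q4} | {q3}.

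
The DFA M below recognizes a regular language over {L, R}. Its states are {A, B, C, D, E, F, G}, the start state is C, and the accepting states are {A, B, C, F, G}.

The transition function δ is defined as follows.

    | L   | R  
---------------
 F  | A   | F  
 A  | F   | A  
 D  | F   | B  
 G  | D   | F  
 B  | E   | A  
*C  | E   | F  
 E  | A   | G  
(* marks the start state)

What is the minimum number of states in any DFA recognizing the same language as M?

Start with accepting vs non-accepting: {A,B,C,F,G} | {D,E}.
On input L, block {A,B,C,F,G} splits into {B,C,G} and {A,F}.
Stable partition: {B,C,G} | {D,E} | {A,F} — 3 equivalence classes.

3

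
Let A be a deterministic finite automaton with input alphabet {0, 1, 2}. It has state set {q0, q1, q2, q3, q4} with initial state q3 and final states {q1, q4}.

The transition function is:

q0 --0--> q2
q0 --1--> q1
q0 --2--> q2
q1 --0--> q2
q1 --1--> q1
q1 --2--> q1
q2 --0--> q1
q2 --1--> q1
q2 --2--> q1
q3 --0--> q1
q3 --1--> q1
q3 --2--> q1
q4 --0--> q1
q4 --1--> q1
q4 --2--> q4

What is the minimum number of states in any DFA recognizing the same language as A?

2

Reachable states from the start: {q1,q2,q3}. Unreachable: {q0,q4} — drop them.
Start with accepting vs non-accepting: {q1} | {q2,q3}.
Stable partition: {q1} | {q2,q3} — 2 equivalence classes.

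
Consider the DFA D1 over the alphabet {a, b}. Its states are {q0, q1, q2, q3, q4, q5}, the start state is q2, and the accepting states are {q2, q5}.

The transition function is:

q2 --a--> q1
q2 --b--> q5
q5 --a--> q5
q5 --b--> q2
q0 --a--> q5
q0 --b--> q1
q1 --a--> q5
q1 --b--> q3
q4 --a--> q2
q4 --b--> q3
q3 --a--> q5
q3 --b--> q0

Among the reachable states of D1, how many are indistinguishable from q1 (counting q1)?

Reachable states from the start: {q0,q1,q2,q3,q5}. Unreachable: {q4} — drop them.
P0 = {q2,q5} | {q0,q1,q3}.
Split {q2,q5} by δ(·,a) → {q2} and {q5}.
The partition is now stable with 3 blocks: {q2} | {q0,q1,q3} | {q5}.
State q1 belongs to the block {q0,q1,q3}, which has 3 states.

3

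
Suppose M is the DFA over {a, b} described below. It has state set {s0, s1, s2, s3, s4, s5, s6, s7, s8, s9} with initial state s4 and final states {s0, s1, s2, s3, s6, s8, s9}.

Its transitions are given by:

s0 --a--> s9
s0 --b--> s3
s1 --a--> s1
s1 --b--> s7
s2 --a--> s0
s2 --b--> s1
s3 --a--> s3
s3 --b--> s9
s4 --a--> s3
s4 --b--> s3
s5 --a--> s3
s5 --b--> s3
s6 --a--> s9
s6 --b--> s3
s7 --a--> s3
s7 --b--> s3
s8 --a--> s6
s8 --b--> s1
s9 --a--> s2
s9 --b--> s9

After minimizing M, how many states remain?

6

First remove the unreachable states {s5,s6,s8}; 7 states remain.
P0 = {s0,s1,s2,s3,s9} | {s4,s7}.
On input b, block {s0,s1,s2,s3,s9} splits into {s0,s2,s3,s9} and {s1}.
Refine {s0,s2,s3,s9} on symbol b: members go to different blocks, giving {s0,s3,s9} and {s2}.
Split {s0,s3,s9} by δ(·,a) → {s0,s3} and {s9}.
Split {s0,s3} by δ(·,a) → {s0} and {s3}.
The partition is now stable with 6 blocks: {s0} | {s4,s7} | {s1} | {s2} | {s9} | {s3}.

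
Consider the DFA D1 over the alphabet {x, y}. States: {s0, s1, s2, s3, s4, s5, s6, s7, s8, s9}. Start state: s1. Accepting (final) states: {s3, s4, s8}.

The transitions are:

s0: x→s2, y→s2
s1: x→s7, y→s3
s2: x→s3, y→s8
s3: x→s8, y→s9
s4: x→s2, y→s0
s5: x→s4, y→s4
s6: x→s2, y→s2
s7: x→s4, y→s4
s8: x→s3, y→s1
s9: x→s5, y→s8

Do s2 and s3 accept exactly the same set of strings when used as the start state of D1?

States {s6} cannot be reached from the start state, so discard them.
Initial partition by acceptance: {s3,s4,s8} | {s0,s1,s2,s5,s7,s9}.
Split {s3,s4,s8} by δ(·,x) → {s3,s8} and {s4}.
Refine {s0,s1,s2,s5,s7,s9} on symbol x: members go to different blocks, giving {s0,s1,s9} and {s5,s7} and {s2}.
On input x, block {s0,s1,s9} splits into {s1,s9} and {s0}.
No further refinement is possible. Final partition (6 blocks): {s3,s8} | {s1,s9} | {s4} | {s5,s7} | {s2} | {s0}.
s2 and s3 end up in different blocks, so they are distinguishable. For instance, the string 'ε' is accepted from only s3.

No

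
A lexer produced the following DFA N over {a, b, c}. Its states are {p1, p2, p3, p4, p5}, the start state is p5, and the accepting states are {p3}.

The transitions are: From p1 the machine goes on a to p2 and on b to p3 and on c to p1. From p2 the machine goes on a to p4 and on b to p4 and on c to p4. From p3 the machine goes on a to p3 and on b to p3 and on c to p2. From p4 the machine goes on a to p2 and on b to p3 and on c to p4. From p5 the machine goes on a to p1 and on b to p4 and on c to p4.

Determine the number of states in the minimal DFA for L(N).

Every state is reachable, so we keep all 5.
Start with accepting vs non-accepting: {p3} | {p1,p2,p4,p5}.
Refine {p1,p2,p4,p5} on symbol b: members go to different blocks, giving {p1,p4} and {p2,p5}.
No further refinement is possible. Final partition (3 blocks): {p3} | {p1,p4} | {p2,p5}.

3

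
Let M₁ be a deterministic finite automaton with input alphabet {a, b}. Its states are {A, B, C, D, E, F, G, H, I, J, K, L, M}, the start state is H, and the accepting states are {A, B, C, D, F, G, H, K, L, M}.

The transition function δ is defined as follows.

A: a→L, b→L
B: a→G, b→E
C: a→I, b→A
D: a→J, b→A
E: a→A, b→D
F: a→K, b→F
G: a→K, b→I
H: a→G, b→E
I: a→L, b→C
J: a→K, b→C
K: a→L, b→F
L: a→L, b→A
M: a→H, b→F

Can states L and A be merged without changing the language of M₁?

Yes

States {B,M} cannot be reached from the start state, so discard them.
Initial partition by acceptance: {A,C,D,F,G,H,K,L} | {E,I,J}.
Split {A,C,D,F,G,H,K,L} by δ(·,a) → {A,F,G,H,K,L} and {C,D}.
On input b, block {A,F,G,H,K,L} splits into {A,F,K,L} and {G,H}.
Refine {G,H} on symbol a: members go to different blocks, giving {G} and {H}.
The partition is now stable with 5 blocks: {A,F,K,L} | {E,I,J} | {C,D} | {G} | {H}.
L and A lie in the same block of the stable partition, so they are equivalent — no string distinguishes them.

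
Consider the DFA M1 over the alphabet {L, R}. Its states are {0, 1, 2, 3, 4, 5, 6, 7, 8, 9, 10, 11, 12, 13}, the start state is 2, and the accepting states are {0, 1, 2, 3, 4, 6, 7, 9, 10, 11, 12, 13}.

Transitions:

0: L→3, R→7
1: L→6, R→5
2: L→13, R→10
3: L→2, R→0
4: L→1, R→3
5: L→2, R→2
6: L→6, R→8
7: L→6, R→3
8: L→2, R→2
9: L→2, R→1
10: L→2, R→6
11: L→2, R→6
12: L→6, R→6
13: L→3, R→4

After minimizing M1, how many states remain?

Reachable states from the start: {0,1,2,3,4,5,6,7,8,10,13}. Unreachable: {9,11,12} — drop them.
Start with accepting vs non-accepting: {0,1,2,3,4,6,7,10,13} | {5,8}.
Refine {0,1,2,3,4,6,7,10,13} on symbol R: members go to different blocks, giving {0,2,3,4,7,10,13} and {1,6}.
Split {0,2,3,4,7,10,13} by δ(·,L) → {0,2,3,10,13} and {4,7}.
Refine {0,2,3,10,13} on symbol R: members go to different blocks, giving {0,13} and {2,3} and {10}.
On input L, block {2,3} splits into {2} and {3}.
The partition is now stable with 7 blocks: {0,13} | {5,8} | {1,6} | {4,7} | {2} | {10} | {3}.

7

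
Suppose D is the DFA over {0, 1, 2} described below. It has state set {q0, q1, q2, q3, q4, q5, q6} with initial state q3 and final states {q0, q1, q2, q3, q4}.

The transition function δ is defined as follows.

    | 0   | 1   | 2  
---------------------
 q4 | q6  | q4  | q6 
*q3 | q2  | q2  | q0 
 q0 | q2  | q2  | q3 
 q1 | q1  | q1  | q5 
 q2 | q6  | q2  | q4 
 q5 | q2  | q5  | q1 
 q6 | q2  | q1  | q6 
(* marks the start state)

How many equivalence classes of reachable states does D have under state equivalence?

All states are reachable from the start state.
Start with accepting vs non-accepting: {q0,q1,q2,q3,q4} | {q5,q6}.
On input 0, block {q0,q1,q2,q3,q4} splits into {q0,q1,q3} and {q2,q4}.
Split {q0,q1,q3} by δ(·,0) → {q0,q3} and {q1}.
On input 1, block {q5,q6} splits into {q5} and {q6}.
On input 2, block {q2,q4} splits into {q2} and {q4}.
No further refinement is possible. Final partition (6 blocks): {q0,q3} | {q5} | {q2} | {q1} | {q6} | {q4}.

6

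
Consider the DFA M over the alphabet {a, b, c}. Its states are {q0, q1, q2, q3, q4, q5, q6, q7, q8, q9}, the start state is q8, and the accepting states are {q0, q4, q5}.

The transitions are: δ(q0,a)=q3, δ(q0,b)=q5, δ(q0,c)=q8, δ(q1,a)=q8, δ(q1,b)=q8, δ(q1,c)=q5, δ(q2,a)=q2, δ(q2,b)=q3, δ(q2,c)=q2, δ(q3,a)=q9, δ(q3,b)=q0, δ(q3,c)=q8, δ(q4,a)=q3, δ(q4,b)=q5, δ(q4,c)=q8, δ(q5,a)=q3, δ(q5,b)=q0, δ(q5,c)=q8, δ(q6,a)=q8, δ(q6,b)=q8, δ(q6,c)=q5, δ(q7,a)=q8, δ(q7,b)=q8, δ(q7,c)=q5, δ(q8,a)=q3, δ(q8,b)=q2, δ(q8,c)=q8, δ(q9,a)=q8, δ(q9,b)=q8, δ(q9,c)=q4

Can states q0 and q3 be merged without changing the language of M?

No

States {q1,q6,q7} cannot be reached from the start state, so discard them.
P0 = {q0,q4,q5} | {q2,q3,q8,q9}.
Refine {q2,q3,q8,q9} on symbol b: members go to different blocks, giving {q2,q8,q9} and {q3}.
Refine {q2,q8,q9} on symbol a: members go to different blocks, giving {q2,q9} and {q8}.
On input a, block {q2,q9} splits into {q2} and {q9}.
The partition is now stable with 5 blocks: {q0,q4,q5} | {q2} | {q3} | {q8} | {q9}.
q0 and q3 end up in different blocks, so they are distinguishable. For instance, the string 'ε' is accepted from only q0.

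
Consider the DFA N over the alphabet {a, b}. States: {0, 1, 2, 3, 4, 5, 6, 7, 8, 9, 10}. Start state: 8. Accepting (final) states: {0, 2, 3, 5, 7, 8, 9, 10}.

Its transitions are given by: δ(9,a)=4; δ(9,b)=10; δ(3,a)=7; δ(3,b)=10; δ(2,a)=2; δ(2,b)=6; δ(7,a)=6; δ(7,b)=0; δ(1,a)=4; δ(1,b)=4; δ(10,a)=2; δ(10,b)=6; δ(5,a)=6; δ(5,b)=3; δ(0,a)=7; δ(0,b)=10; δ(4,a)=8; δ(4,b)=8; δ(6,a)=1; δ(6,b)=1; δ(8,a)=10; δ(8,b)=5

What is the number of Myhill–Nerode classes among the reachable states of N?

7

First remove the unreachable states {9}; 10 states remain.
Initial partition by acceptance: {0,2,3,5,7,8,10} | {1,4,6}.
Refine {0,2,3,5,7,8,10} on symbol a: members go to different blocks, giving {0,2,3,8,10} and {5,7}.
On input a, block {0,2,3,8,10} splits into {2,8,10} and {0,3}.
Refine {2,8,10} on symbol b: members go to different blocks, giving {2,10} and {8}.
Refine {1,4,6} on symbol a: members go to different blocks, giving {1,6} and {4}.
On input a, block {1,6} splits into {1} and {6}.
Stable partition: {2,10} | {1} | {5,7} | {0,3} | {8} | {4} | {6} — 7 equivalence classes.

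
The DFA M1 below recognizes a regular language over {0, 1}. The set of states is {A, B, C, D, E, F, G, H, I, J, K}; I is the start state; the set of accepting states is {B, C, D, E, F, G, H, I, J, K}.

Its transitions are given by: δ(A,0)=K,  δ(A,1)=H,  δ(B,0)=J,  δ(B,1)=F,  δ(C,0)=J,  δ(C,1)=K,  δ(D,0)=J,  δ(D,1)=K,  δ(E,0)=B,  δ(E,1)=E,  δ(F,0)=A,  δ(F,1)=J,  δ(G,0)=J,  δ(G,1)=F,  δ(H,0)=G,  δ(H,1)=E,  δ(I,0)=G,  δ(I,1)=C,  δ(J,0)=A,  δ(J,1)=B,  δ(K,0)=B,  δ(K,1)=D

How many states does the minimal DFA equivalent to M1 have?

7

All states are reachable from the start state.
P0 = {B,C,D,E,F,G,H,I,J,K} | {A}.
On input 0, block {B,C,D,E,F,G,H,I,J,K} splits into {B,C,D,E,G,H,I,K} and {F,J}.
Split {B,C,D,E,G,H,I,K} by δ(·,0) → {B,C,D,G} and {E,H,I,K}.
Refine {B,C,D,G} on symbol 1: members go to different blocks, giving {B,G} and {C,D}.
On input 1, block {F,J} splits into {F} and {J}.
Refine {E,H,I,K} on symbol 1: members go to different blocks, giving {E,H} and {I,K}.
No further refinement is possible. Final partition (7 blocks): {B,G} | {A} | {F} | {E,H} | {C,D} | {J} | {I,K}.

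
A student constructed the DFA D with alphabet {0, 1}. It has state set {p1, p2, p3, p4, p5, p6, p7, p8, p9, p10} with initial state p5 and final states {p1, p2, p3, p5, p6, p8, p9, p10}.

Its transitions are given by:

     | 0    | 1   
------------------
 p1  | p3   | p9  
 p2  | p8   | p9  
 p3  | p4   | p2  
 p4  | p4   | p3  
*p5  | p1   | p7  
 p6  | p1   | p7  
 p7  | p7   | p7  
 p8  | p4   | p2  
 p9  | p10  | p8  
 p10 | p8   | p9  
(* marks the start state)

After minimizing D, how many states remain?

States {p6} cannot be reached from the start state, so discard them.
Start with accepting vs non-accepting: {p1,p2,p3,p5,p8,p9,p10} | {p4,p7}.
On input 0, block {p1,p2,p3,p5,p8,p9,p10} splits into {p1,p2,p5,p9,p10} and {p3,p8}.
Refine {p1,p2,p5,p9,p10} on symbol 0: members go to different blocks, giving {p1,p2,p10} and {p5,p9}.
Split {p4,p7} by δ(·,1) → {p4} and {p7}.
Refine {p5,p9} on symbol 1: members go to different blocks, giving {p5} and {p9}.
The partition is now stable with 6 blocks: {p1,p2,p10} | {p4} | {p3,p8} | {p5} | {p7} | {p9}.

6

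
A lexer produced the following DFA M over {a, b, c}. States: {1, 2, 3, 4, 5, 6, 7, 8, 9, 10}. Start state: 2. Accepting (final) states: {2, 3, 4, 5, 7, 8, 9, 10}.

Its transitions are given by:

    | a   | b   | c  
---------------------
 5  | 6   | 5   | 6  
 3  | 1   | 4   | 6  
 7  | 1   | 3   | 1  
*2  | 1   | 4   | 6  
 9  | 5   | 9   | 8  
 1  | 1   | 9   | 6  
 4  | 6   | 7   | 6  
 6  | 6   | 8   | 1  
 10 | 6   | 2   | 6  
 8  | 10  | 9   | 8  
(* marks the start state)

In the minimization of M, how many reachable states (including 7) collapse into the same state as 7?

6

All states are reachable from the start state.
P0 = {2,3,4,5,7,8,9,10} | {1,6}.
On input a, block {2,3,4,5,7,8,9,10} splits into {2,3,4,5,7,10} and {8,9}.
The partition is now stable with 3 blocks: {2,3,4,5,7,10} | {1,6} | {8,9}.
State 7 belongs to the block {2,3,4,5,7,10}, which has 6 states.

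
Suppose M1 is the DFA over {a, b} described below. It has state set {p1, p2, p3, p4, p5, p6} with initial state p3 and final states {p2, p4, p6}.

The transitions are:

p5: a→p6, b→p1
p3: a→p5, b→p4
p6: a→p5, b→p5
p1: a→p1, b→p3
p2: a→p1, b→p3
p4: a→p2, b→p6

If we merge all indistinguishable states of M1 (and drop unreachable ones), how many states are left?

6

All states are reachable from the start state.
P0 = {p2,p4,p6} | {p1,p3,p5}.
Split {p2,p4,p6} by δ(·,a) → {p2,p6} and {p4}.
On input a, block {p1,p3,p5} splits into {p1,p3} and {p5}.
Refine {p2,p6} on symbol a: members go to different blocks, giving {p2} and {p6}.
Split {p1,p3} by δ(·,a) → {p1} and {p3}.
The partition is now stable with 6 blocks: {p2} | {p1} | {p4} | {p5} | {p6} | {p3}.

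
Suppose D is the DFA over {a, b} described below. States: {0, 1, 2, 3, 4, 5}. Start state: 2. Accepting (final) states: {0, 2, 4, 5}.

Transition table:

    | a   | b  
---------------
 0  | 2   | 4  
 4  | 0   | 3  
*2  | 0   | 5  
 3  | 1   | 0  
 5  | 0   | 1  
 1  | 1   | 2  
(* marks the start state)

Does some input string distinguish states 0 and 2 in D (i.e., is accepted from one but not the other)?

All states are reachable from the start state.
P0 = {0,2,4,5} | {1,3}.
On input b, block {0,2,4,5} splits into {0,2} and {4,5}.
Stable partition: {0,2} | {1,3} | {4,5} — 3 equivalence classes.
0 and 2 lie in the same block of the stable partition, so they are equivalent — no string distinguishes them.

No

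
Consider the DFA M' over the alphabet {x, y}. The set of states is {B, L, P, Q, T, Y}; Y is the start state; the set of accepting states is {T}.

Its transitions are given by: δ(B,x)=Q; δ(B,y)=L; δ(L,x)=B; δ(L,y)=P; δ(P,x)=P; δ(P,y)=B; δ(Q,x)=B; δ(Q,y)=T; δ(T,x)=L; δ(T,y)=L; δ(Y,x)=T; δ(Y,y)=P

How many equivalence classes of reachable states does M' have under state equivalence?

Every state is reachable, so we keep all 6.
Start with accepting vs non-accepting: {T} | {B,L,P,Q,Y}.
Split {B,L,P,Q,Y} by δ(·,x) → {B,L,P,Q} and {Y}.
On input y, block {B,L,P,Q} splits into {B,L,P} and {Q}.
Split {B,L,P} by δ(·,x) → {L,P} and {B}.
Split {L,P} by δ(·,x) → {L} and {P}.
Stable partition: {T} | {L} | {Y} | {Q} | {B} | {P} — 6 equivalence classes.

6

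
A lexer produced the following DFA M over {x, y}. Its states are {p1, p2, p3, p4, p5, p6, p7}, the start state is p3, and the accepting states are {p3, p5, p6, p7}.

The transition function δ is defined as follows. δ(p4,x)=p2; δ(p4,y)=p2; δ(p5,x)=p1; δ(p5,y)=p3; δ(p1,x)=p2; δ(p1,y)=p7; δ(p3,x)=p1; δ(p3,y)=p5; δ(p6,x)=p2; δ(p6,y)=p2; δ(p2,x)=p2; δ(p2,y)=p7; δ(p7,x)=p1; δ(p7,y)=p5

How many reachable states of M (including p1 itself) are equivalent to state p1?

2

Reachable states from the start: {p1,p2,p3,p5,p7}. Unreachable: {p4,p6} — drop them.
Initial partition by acceptance: {p3,p5,p7} | {p1,p2}.
Stable partition: {p3,p5,p7} | {p1,p2} — 2 equivalence classes.
The equivalence class containing p1 is {p1,p2}, of size 2.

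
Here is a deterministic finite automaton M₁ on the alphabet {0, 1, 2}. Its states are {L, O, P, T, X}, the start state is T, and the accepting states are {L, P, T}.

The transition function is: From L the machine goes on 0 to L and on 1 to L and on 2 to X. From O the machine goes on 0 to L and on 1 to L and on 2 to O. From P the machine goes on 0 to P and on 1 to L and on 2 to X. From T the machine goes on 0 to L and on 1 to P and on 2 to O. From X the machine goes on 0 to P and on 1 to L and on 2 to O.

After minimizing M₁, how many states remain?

Every state is reachable, so we keep all 5.
Start with accepting vs non-accepting: {L,P,T} | {O,X}.
The partition is now stable with 2 blocks: {L,P,T} | {O,X}.

2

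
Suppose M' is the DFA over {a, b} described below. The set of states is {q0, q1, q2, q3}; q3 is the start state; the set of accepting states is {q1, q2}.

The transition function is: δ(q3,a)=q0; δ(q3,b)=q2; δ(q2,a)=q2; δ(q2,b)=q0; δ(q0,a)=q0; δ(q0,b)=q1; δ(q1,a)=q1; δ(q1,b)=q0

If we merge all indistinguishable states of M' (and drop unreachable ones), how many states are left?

2

All states are reachable from the start state.
Initial partition by acceptance: {q1,q2} | {q0,q3}.
The partition is now stable with 2 blocks: {q1,q2} | {q0,q3}.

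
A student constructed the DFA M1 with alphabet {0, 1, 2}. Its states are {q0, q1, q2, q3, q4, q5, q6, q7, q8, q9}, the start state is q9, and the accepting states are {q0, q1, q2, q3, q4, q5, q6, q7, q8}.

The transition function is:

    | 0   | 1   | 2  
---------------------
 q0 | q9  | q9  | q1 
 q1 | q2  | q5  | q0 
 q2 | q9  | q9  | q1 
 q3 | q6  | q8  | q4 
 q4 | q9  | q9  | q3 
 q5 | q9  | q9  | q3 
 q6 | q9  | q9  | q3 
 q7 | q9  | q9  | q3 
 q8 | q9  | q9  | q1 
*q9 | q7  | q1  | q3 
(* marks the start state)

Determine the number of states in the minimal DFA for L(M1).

P0 = {q0,q1,q2,q3,q4,q5,q6,q7,q8} | {q9}.
On input 0, block {q0,q1,q2,q3,q4,q5,q6,q7,q8} splits into {q0,q2,q4,q5,q6,q7,q8} and {q1,q3}.
Stable partition: {q0,q2,q4,q5,q6,q7,q8} | {q9} | {q1,q3} — 3 equivalence classes.

3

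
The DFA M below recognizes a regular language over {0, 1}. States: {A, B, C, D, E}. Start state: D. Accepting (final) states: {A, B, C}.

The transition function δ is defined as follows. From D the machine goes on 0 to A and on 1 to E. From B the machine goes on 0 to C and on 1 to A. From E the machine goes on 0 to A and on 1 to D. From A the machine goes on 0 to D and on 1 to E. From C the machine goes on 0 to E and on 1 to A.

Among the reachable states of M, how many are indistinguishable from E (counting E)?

First remove the unreachable states {B,C}; 3 states remain.
Start with accepting vs non-accepting: {A} | {D,E}.
The partition is now stable with 2 blocks: {A} | {D,E}.
State E belongs to the block {D,E}, which has 2 states.

2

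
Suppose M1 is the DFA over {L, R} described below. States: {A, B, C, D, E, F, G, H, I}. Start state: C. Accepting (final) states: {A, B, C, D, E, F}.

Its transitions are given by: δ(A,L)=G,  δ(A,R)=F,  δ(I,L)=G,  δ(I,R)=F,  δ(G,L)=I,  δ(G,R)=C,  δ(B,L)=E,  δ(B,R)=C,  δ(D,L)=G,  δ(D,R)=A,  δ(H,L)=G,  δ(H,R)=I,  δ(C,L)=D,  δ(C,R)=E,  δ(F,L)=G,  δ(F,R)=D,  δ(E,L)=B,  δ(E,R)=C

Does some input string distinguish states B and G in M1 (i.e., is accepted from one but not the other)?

First remove the unreachable states {H}; 8 states remain.
Initial partition by acceptance: {A,B,C,D,E,F} | {G,I}.
On input L, block {A,B,C,D,E,F} splits into {A,D,F} and {B,C,E}.
Split {G,I} by δ(·,R) → {G} and {I}.
On input L, block {B,C,E} splits into {B,E} and {C}.
Stable partition: {A,D,F} | {G} | {B,E} | {I} | {C} — 5 equivalence classes.
B and G end up in different blocks, so they are distinguishable. For instance, the string 'ε' is accepted from only B.

Yes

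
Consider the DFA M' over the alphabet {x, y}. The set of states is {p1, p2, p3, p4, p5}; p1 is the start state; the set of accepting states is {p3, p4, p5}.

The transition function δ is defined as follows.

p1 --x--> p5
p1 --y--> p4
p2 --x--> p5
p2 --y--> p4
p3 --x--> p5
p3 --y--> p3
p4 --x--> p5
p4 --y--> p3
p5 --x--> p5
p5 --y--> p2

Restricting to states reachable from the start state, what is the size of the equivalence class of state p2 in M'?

2

All states are reachable from the start state.
Start with accepting vs non-accepting: {p3,p4,p5} | {p1,p2}.
On input y, block {p3,p4,p5} splits into {p3,p4} and {p5}.
The partition is now stable with 3 blocks: {p3,p4} | {p1,p2} | {p5}.
The equivalence class containing p2 is {p1,p2}, of size 2.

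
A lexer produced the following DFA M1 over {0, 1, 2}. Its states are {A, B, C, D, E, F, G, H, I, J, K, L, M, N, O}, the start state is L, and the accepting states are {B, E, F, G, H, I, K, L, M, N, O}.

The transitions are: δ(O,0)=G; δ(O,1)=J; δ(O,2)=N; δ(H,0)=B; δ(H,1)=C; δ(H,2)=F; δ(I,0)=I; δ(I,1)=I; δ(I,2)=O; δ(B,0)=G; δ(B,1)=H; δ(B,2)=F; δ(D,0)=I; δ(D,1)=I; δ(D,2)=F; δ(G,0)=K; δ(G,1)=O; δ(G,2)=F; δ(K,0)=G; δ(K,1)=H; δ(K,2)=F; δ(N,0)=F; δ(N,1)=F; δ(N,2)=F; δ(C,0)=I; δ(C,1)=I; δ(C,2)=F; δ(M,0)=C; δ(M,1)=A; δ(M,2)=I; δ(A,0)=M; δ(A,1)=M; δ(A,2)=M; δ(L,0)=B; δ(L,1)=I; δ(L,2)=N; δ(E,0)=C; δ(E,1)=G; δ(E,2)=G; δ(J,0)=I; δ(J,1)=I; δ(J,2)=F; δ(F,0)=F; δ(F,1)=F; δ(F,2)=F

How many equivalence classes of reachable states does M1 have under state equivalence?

First remove the unreachable states {A,D,E,M}; 11 states remain.
P0 = {B,F,G,H,I,K,L,N,O} | {C,J}.
Refine {B,F,G,H,I,K,L,N,O} on symbol 1: members go to different blocks, giving {B,F,G,I,K,L,N} and {H,O}.
On input 1, block {B,F,G,I,K,L,N} splits into {F,I,L,N} and {B,G,K}.
Refine {F,I,L,N} on symbol 0: members go to different blocks, giving {F,I,N} and {L}.
Refine {F,I,N} on symbol 2: members go to different blocks, giving {F,N} and {I}.
No further refinement is possible. Final partition (6 blocks): {F,N} | {C,J} | {H,O} | {B,G,K} | {L} | {I}.

6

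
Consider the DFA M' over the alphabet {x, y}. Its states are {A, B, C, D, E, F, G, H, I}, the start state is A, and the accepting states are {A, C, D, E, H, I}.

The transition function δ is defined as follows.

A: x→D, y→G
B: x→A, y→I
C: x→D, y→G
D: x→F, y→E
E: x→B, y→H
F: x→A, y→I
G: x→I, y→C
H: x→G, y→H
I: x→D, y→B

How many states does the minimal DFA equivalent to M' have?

P0 = {A,C,D,E,H,I} | {B,F,G}.
On input x, block {A,C,D,E,H,I} splits into {A,C,I} and {D,E,H}.
The partition is now stable with 3 blocks: {A,C,I} | {B,F,G} | {D,E,H}.

3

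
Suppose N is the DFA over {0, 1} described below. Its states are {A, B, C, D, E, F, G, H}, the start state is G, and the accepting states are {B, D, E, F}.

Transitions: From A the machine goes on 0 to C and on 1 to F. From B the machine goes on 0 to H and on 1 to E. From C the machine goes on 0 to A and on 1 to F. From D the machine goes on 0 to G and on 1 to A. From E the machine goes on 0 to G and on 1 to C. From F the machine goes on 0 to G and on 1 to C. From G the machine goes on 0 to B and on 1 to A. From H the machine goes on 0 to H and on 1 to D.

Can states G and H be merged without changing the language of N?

All states are reachable from the start state.
Start with accepting vs non-accepting: {B,D,E,F} | {A,C,G,H}.
Split {B,D,E,F} by δ(·,1) → {D,E,F} and {B}.
Refine {A,C,G,H} on symbol 0: members go to different blocks, giving {A,C,H} and {G}.
The partition is now stable with 4 blocks: {D,E,F} | {A,C,H} | {B} | {G}.
G and H end up in different blocks, so they are distinguishable. For instance, the string '0' is accepted from only G.

No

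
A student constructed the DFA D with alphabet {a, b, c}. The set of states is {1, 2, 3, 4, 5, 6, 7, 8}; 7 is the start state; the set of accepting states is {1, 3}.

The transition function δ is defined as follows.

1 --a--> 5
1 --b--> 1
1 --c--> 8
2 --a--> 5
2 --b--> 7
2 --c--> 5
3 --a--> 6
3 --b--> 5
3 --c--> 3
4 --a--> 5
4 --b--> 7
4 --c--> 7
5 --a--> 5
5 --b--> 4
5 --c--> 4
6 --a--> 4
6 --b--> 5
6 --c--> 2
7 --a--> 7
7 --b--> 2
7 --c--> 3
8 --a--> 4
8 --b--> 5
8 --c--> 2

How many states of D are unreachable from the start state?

BFS from 7 reaches {2, 3, 4, 5, 6, 7}; the 2 state(s) 1, 8 are never visited.

2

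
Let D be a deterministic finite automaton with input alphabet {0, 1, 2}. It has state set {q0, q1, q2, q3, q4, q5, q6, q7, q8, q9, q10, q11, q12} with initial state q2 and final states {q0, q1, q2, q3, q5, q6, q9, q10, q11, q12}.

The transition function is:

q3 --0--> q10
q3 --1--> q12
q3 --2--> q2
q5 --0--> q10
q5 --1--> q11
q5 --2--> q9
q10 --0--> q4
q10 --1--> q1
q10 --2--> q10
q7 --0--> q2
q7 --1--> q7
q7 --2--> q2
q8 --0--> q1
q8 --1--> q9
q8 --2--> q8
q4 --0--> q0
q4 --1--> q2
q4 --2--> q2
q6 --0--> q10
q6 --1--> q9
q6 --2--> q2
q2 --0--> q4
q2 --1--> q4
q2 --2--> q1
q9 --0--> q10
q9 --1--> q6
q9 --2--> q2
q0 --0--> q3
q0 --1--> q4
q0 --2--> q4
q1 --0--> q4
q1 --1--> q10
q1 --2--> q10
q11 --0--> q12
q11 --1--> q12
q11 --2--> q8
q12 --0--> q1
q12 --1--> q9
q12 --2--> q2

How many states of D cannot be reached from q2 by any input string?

4

BFS from q2 reaches {q0, q1, q2, q3, q4, q6, q9, q10, q12}; the 4 state(s) q5, q7, q8, q11 are never visited.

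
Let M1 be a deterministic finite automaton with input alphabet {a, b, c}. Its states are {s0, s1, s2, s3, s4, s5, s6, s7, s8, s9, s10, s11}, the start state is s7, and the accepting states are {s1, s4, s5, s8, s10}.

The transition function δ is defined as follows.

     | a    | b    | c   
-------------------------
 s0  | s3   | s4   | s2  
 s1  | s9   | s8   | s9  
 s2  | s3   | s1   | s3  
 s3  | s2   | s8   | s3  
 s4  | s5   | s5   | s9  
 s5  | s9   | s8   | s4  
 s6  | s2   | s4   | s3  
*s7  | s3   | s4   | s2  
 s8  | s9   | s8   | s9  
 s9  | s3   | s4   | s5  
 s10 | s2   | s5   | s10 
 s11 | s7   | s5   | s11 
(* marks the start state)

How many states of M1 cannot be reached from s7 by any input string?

Starting at s7 and following transitions, the reachable set is {s1, s2, s3, s4, s5, s7, s8, s9}. That leaves s0, s6, s10, s11 unreachable — 4 in total.

4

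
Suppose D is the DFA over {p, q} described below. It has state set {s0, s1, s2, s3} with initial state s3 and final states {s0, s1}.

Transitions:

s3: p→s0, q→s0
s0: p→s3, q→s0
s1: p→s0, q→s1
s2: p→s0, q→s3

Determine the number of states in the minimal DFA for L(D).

First remove the unreachable states {s1,s2}; 2 states remain.
P0 = {s0} | {s3}.
No further refinement is possible. Final partition (2 blocks): {s0} | {s3}.

2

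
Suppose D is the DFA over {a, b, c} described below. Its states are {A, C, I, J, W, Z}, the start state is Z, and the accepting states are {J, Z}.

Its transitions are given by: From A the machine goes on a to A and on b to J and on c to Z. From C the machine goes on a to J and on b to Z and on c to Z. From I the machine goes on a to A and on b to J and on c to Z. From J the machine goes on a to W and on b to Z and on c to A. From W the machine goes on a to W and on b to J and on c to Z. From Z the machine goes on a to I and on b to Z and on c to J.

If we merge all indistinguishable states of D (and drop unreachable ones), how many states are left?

States {C} cannot be reached from the start state, so discard them.
Initial partition by acceptance: {J,Z} | {A,I,W}.
On input c, block {J,Z} splits into {J} and {Z}.
The partition is now stable with 3 blocks: {J} | {A,I,W} | {Z}.

3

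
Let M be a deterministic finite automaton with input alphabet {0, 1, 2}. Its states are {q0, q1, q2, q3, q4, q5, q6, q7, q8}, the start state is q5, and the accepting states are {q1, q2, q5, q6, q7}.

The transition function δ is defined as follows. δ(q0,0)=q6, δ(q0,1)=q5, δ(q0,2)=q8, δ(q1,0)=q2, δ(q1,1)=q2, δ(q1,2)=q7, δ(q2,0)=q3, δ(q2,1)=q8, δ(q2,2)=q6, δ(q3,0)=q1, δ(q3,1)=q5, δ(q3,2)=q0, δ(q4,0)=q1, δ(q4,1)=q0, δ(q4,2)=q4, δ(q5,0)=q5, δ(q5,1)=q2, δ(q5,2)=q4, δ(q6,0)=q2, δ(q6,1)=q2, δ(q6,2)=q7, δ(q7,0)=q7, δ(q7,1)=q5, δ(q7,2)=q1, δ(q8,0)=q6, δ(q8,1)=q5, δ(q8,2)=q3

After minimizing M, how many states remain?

6

Every state is reachable, so we keep all 9.
P0 = {q1,q2,q5,q6,q7} | {q0,q3,q4,q8}.
Refine {q1,q2,q5,q6,q7} on symbol 0: members go to different blocks, giving {q1,q5,q6,q7} and {q2}.
Refine {q1,q5,q6,q7} on symbol 0: members go to different blocks, giving {q1,q6} and {q5,q7}.
On input 1, block {q0,q3,q4,q8} splits into {q0,q3,q8} and {q4}.
Refine {q5,q7} on symbol 1: members go to different blocks, giving {q5} and {q7}.
The partition is now stable with 6 blocks: {q1,q6} | {q0,q3,q8} | {q2} | {q5} | {q4} | {q7}.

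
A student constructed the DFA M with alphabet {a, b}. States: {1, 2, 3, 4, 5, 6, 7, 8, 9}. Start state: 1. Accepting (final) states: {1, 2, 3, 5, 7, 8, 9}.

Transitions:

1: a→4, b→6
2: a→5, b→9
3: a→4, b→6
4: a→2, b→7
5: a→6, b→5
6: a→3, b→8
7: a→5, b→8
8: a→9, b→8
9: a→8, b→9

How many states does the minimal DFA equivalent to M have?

6

All states are reachable from the start state.
Initial partition by acceptance: {1,2,3,5,7,8,9} | {4,6}.
Split {1,2,3,5,7,8,9} by δ(·,a) → {2,7,8,9} and {1,3,5}.
On input a, block {2,7,8,9} splits into {2,7} and {8,9}.
Refine {4,6} on symbol a: members go to different blocks, giving {4} and {6}.
On input a, block {1,3,5} splits into {1,3} and {5}.
The partition is now stable with 6 blocks: {2,7} | {4} | {1,3} | {8,9} | {6} | {5}.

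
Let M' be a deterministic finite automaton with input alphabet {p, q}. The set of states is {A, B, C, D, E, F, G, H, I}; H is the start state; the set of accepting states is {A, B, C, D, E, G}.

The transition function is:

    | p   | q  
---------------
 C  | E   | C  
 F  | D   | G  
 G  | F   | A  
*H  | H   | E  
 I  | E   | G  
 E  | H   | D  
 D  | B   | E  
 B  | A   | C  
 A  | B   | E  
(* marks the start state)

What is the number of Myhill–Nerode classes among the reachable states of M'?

5

First remove the unreachable states {F,G,I}; 6 states remain.
Initial partition by acceptance: {A,B,C,D,E} | {H}.
Refine {A,B,C,D,E} on symbol p: members go to different blocks, giving {A,B,C,D} and {E}.
Refine {A,B,C,D} on symbol p: members go to different blocks, giving {A,B,D} and {C}.
Refine {A,B,D} on symbol q: members go to different blocks, giving {A,D} and {B}.
The partition is now stable with 5 blocks: {A,D} | {H} | {E} | {C} | {B}.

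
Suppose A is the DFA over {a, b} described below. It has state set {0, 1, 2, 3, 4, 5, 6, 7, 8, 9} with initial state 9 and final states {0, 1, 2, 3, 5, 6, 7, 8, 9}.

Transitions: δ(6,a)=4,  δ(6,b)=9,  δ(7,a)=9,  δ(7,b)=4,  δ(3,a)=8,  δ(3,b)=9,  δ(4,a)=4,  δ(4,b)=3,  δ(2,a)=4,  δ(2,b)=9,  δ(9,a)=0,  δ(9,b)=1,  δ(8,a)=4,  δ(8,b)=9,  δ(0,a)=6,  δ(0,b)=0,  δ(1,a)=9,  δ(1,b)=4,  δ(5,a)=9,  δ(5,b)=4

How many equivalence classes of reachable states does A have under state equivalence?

6

First remove the unreachable states {2,5,7}; 7 states remain.
P0 = {0,1,3,6,8,9} | {4}.
On input a, block {0,1,3,6,8,9} splits into {0,1,3,9} and {6,8}.
On input a, block {0,1,3,9} splits into {0,3} and {1,9}.
On input b, block {0,3} splits into {0} and {3}.
On input a, block {1,9} splits into {1} and {9}.
No further refinement is possible. Final partition (6 blocks): {0} | {4} | {6,8} | {1} | {3} | {9}.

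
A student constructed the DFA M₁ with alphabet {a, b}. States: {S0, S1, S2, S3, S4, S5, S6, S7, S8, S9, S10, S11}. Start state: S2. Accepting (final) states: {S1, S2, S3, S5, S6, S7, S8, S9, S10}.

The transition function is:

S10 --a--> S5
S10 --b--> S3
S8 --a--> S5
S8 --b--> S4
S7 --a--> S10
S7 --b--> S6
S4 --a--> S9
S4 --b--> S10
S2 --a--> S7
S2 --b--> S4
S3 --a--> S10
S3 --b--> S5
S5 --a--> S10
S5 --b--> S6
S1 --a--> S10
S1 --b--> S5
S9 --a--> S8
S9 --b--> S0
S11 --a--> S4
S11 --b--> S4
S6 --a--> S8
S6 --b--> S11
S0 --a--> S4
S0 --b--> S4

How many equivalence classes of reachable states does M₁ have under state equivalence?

States {S1} cannot be reached from the start state, so discard them.
Initial partition by acceptance: {S2,S3,S5,S6,S7,S8,S9,S10} | {S0,S4,S11}.
Refine {S2,S3,S5,S6,S7,S8,S9,S10} on symbol b: members go to different blocks, giving {S2,S6,S8,S9} and {S3,S5,S7,S10}.
On input a, block {S2,S6,S8,S9} splits into {S2,S8} and {S6,S9}.
Refine {S0,S4,S11} on symbol a: members go to different blocks, giving {S0,S11} and {S4}.
On input b, block {S3,S5,S7,S10} splits into {S3,S10} and {S5,S7}.
On input a, block {S3,S10} splits into {S3} and {S10}.
Stable partition: {S2,S8} | {S0,S11} | {S3} | {S6,S9} | {S4} | {S5,S7} | {S10} — 7 equivalence classes.

7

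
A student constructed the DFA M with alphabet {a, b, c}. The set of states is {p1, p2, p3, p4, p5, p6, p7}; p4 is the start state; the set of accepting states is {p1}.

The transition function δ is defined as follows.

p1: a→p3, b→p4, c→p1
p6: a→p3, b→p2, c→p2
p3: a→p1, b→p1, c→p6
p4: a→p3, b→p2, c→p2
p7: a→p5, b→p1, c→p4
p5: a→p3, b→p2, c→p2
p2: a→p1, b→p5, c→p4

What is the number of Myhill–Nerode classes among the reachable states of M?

States {p7} cannot be reached from the start state, so discard them.
Initial partition by acceptance: {p1} | {p2,p3,p4,p5,p6}.
Refine {p2,p3,p4,p5,p6} on symbol a: members go to different blocks, giving {p4,p5,p6} and {p2,p3}.
On input b, block {p2,p3} splits into {p2} and {p3}.
Stable partition: {p1} | {p4,p5,p6} | {p2} | {p3} — 4 equivalence classes.

4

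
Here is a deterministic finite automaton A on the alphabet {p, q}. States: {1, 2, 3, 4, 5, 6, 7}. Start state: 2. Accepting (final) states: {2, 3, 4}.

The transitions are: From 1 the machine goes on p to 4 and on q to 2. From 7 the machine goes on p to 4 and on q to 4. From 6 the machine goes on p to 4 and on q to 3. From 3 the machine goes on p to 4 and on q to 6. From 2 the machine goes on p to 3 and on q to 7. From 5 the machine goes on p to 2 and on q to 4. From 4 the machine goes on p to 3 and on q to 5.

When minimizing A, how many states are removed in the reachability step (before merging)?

1

BFS from 2 reaches {2, 3, 4, 5, 6, 7}; the 1 state(s) 1 are never visited.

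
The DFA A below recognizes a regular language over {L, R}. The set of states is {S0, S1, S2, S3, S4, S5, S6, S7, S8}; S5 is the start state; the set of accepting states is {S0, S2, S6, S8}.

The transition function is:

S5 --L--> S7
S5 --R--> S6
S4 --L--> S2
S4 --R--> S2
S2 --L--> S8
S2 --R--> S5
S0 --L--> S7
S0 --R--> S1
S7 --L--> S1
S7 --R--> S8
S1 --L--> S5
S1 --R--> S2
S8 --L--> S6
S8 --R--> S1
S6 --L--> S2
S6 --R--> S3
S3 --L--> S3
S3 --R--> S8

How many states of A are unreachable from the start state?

2

BFS from S5 reaches {S1, S2, S3, S5, S6, S7, S8}; the 2 state(s) S0, S4 are never visited.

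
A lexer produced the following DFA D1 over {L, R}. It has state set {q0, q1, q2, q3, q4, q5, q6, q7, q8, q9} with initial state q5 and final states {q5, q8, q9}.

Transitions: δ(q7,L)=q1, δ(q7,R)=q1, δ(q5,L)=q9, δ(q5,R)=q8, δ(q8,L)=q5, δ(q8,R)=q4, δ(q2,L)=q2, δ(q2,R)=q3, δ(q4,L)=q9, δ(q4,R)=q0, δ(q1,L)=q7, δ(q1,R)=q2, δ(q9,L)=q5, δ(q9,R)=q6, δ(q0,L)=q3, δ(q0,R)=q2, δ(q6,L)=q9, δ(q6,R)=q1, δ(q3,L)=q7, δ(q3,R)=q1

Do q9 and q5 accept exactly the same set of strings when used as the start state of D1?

All states are reachable from the start state.
Start with accepting vs non-accepting: {q5,q8,q9} | {q0,q1,q2,q3,q4,q6,q7}.
Split {q5,q8,q9} by δ(·,R) → {q8,q9} and {q5}.
On input L, block {q0,q1,q2,q3,q4,q6,q7} splits into {q0,q1,q2,q3,q7} and {q4,q6}.
The partition is now stable with 4 blocks: {q8,q9} | {q0,q1,q2,q3,q7} | {q5} | {q4,q6}.
q9 and q5 end up in different blocks, so they are distinguishable. For instance, the string 'R' is accepted from only q5.

No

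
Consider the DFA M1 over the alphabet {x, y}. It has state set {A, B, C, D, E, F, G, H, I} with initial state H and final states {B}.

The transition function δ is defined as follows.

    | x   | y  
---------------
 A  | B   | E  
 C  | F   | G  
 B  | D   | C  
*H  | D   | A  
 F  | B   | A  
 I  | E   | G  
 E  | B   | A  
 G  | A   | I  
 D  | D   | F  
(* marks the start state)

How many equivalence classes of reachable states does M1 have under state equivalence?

All states are reachable from the start state.
P0 = {B} | {A,C,D,E,F,G,H,I}.
On input x, block {A,C,D,E,F,G,H,I} splits into {C,D,G,H,I} and {A,E,F}.
Split {C,D,G,H,I} by δ(·,x) → {C,G,I} and {D,H}.
The partition is now stable with 4 blocks: {B} | {C,G,I} | {A,E,F} | {D,H}.

4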